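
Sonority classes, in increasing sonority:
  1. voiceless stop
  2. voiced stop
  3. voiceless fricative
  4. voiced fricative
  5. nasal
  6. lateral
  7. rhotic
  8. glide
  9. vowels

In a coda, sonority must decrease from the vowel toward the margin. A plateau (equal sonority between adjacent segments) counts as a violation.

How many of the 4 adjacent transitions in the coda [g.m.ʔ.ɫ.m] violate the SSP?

/g/ is a voiced stop (sonority 2).
/m/ is a nasal (sonority 5).
/ʔ/ is a voiceless stop (sonority 1).
/ɫ/ is a lateral (sonority 6).
/m/ is a nasal (sonority 5).
/g/→/m/: 2→5 (does not fall) — violation.
/m/→/ʔ/: 5→1 (falls) — ok.
/ʔ/→/ɫ/: 1→6 (does not fall) — violation.
/ɫ/→/m/: 6→5 (falls) — ok.

2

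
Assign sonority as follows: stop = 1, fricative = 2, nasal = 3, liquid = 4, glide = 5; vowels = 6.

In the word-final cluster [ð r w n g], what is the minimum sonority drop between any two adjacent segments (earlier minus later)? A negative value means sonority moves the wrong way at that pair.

/ð/ is a fricative (sonority 2).
/r/ is a liquid (sonority 4).
/w/ is a glide (sonority 5).
/n/ is a nasal (sonority 3).
/g/ is a stop (sonority 1).
/ð/→/r/: change -2.
/r/→/w/: change -1.
/w/→/n/: change +2.
/n/→/g/: change +2.
Minimum = -2.

-2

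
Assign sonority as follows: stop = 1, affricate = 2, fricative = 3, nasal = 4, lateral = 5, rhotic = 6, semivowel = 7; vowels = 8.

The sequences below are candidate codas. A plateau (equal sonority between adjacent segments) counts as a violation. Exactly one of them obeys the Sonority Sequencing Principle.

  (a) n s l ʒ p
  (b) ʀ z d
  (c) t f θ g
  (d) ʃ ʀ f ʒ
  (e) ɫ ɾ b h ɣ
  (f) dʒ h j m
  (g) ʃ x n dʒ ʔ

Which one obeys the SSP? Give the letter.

(a) sonority 4-3-5-3-1: ill-formed.
(b) sonority 6-3-1: well-formed.
(c) sonority 1-3-3-1: ill-formed.
(d) sonority 3-6-3-3: ill-formed.
(e) sonority 5-6-1-3-3: ill-formed.
(f) sonority 2-3-7-4: ill-formed.
(g) sonority 3-3-4-2-1: ill-formed.

b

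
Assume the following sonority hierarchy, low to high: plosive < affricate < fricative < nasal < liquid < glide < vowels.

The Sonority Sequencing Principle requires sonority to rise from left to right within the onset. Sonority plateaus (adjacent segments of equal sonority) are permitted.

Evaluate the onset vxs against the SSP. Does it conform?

/v/: fricative = 3.
/x/: fricative = 3.
/s/: fricative = 3.
The profile 3-3-3 is non-decreasing (plateaus allowed), so the onset satisfies the SSP.

yes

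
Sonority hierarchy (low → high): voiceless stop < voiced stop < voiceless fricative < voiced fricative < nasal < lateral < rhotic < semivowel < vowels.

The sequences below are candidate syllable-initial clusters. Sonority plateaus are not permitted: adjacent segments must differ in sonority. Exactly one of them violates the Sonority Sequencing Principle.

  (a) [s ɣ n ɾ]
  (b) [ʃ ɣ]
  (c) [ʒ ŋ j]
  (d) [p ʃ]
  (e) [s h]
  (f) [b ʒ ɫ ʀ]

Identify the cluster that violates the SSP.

(a) [s ɣ n ɾ]: profile 3-4-5-7 — obeys.
(b) [ʃ ɣ]: profile 3-4 — obeys.
(c) [ʒ ŋ j]: profile 4-5-8 — obeys.
(d) [p ʃ]: profile 1-3 — obeys.
(e) [s h]: profile 3-3 — violates.
(f) [b ʒ ɫ ʀ]: profile 2-4-6-7 — obeys.

e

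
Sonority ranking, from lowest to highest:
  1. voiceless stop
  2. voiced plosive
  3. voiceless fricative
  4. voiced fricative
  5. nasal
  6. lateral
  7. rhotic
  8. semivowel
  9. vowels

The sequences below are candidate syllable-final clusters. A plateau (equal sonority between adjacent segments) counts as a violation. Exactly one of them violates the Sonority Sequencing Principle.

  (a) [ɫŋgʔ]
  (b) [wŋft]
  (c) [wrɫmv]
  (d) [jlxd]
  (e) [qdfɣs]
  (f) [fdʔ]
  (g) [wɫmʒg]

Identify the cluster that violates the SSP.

(a) sonority 6-5-2-1: well-formed.
(b) sonority 8-5-3-1: well-formed.
(c) sonority 8-7-6-5-4: well-formed.
(d) sonority 8-6-3-2: well-formed.
(e) sonority 1-2-3-4-3: ill-formed.
(f) sonority 3-2-1: well-formed.
(g) sonority 8-6-5-4-2: well-formed.

e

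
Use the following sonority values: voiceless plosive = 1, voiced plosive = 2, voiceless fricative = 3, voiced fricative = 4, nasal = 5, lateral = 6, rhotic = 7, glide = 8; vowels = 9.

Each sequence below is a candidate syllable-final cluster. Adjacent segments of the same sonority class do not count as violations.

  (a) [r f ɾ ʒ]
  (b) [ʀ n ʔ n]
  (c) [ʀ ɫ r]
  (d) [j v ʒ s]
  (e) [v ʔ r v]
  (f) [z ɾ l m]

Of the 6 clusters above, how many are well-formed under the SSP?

1

(a) sonority 7-3-7-4: ill-formed.
(b) sonority 7-5-1-5: ill-formed.
(c) sonority 7-6-7: ill-formed.
(d) sonority 8-4-4-3: well-formed.
(e) sonority 4-1-7-4: ill-formed.
(f) sonority 4-7-6-5: ill-formed.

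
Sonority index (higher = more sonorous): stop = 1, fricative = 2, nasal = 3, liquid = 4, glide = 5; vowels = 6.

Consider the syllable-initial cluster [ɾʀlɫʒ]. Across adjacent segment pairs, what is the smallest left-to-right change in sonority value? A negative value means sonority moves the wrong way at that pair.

/ɾ/ — liquid, sonority 4.
/ʀ/ — liquid, sonority 4.
/l/ — liquid, sonority 4.
/ɫ/ — liquid, sonority 4.
/ʒ/ — fricative, sonority 2.
/ɾ/→/ʀ/: change +0.
/ʀ/→/l/: change +0.
/l/→/ɫ/: change +0.
/ɫ/→/ʒ/: change -2.
Minimum = -2.

-2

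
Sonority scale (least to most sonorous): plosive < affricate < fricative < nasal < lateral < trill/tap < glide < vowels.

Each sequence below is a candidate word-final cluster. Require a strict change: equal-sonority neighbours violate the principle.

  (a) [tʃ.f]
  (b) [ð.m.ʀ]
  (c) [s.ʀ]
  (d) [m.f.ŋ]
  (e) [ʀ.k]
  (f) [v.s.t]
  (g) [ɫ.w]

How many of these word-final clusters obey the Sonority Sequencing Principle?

(a) 2-3 → violates
(b) 3-4-6 → violates
(c) 3-6 → violates
(d) 4-3-4 → violates
(e) 6-1 → obeys
(f) 3-3-1 → violates
(g) 5-7 → violates

1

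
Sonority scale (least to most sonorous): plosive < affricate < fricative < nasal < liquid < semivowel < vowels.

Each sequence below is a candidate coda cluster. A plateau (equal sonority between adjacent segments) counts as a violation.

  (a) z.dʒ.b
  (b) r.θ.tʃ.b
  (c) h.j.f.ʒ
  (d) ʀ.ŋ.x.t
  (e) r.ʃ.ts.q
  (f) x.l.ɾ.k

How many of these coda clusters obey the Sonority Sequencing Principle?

4

(a) 3-2-1 → obeys
(b) 5-3-2-1 → obeys
(c) 3-6-3-3 → violates
(d) 5-4-3-1 → obeys
(e) 5-3-2-1 → obeys
(f) 3-5-5-1 → violates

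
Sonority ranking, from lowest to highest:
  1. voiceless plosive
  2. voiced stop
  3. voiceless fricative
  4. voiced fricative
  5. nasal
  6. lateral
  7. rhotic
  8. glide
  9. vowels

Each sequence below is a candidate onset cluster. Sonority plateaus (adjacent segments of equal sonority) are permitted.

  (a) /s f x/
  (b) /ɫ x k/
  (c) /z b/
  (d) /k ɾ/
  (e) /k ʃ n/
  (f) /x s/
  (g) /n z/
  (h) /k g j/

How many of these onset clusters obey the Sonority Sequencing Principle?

5

(a) 3-3-3 → obeys
(b) 6-3-1 → violates
(c) 4-2 → violates
(d) 1-7 → obeys
(e) 1-3-5 → obeys
(f) 3-3 → obeys
(g) 5-4 → violates
(h) 1-2-8 → obeys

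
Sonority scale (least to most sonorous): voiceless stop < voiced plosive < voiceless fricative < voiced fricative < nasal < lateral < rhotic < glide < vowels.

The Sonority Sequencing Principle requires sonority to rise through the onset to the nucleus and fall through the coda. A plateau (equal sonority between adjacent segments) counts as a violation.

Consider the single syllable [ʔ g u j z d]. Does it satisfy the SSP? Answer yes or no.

yes

Onset: /ʔ/ is a voiceless stop (sonority 1), /g/ is a voiced plosive (sonority 2); then the nucleus /u/ (sonority 9).
Onset profile 1-2-9 — rises to the nucleus.
Coda: /j/ is a glide (sonority 8), /z/ is a voiced fricative (sonority 4), /d/ is a voiced plosive (sonority 2).
Coda profile 9-8-4-2 — falls from the nucleus.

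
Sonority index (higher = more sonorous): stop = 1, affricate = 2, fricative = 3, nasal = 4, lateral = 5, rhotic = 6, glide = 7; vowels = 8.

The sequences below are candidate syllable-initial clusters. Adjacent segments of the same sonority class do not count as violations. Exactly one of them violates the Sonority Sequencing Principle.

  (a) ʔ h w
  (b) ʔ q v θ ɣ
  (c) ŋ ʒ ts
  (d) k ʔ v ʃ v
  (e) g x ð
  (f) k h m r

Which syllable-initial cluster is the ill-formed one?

c

(a) ʔ h w: profile 1-3-7 — obeys.
(b) ʔ q v θ ɣ: profile 1-1-3-3-3 — obeys.
(c) ŋ ʒ ts: profile 4-3-2 — violates.
(d) k ʔ v ʃ v: profile 1-1-3-3-3 — obeys.
(e) g x ð: profile 1-3-3 — obeys.
(f) k h m r: profile 1-3-4-6 — obeys.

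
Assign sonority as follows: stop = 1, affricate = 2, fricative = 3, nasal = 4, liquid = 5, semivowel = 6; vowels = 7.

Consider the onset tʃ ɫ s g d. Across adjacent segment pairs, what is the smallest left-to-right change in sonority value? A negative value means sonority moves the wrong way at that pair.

-2

/tʃ/ is an affricate (sonority 2).
/ɫ/ is a liquid (sonority 5).
/s/ is a fricative (sonority 3).
/g/ is a stop (sonority 1).
/d/ is a stop (sonority 1).
/tʃ/→/ɫ/: change +3.
/ɫ/→/s/: change -2.
/s/→/g/: change -2.
/g/→/d/: change +0.
Minimum = -2.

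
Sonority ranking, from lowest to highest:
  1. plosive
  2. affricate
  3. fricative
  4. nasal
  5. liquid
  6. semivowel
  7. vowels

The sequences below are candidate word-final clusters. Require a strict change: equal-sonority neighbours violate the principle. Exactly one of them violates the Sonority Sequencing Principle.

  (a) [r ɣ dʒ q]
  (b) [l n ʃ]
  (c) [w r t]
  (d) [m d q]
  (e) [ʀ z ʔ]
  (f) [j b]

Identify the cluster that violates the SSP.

(a) sonority 5-3-2-1: well-formed.
(b) sonority 5-4-3: well-formed.
(c) sonority 6-5-1: well-formed.
(d) sonority 4-1-1: ill-formed.
(e) sonority 5-3-1: well-formed.
(f) sonority 6-1: well-formed.

d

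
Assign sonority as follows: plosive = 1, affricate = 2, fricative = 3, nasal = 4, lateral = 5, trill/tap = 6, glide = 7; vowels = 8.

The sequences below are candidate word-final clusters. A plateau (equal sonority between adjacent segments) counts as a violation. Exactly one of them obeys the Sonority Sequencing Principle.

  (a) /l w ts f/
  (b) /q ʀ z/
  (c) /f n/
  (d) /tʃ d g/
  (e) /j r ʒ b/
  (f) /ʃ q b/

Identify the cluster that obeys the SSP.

(a) sonority 5-7-2-3: ill-formed.
(b) sonority 1-6-3: ill-formed.
(c) sonority 3-4: ill-formed.
(d) sonority 2-1-1: ill-formed.
(e) sonority 7-6-3-1: well-formed.
(f) sonority 3-1-1: ill-formed.

e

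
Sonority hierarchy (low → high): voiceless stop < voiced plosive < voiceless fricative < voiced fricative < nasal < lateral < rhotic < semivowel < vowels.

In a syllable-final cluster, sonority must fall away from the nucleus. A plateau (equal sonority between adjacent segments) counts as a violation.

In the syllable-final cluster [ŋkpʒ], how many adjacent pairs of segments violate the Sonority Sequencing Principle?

2

/ŋ/ is a nasal (sonority 5).
/k/ is a voiceless stop (sonority 1).
/p/ is a voiceless stop (sonority 1).
/ʒ/ is a voiced fricative (sonority 4).
/ŋ/→/k/: 5→1 (falls) — ok.
/k/→/p/: 1→1 (plateau) — violation.
/p/→/ʒ/: 1→4 (does not fall) — violation.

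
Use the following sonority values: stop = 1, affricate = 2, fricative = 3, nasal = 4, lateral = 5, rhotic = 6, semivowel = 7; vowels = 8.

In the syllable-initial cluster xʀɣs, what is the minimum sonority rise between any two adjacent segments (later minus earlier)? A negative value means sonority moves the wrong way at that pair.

/x/: fricative = 3.
/ʀ/: rhotic = 6.
/ɣ/: fricative = 3.
/s/: fricative = 3.
/x/→/ʀ/: change +3.
/ʀ/→/ɣ/: change -3.
/ɣ/→/s/: change +0.
Minimum = -3.

-3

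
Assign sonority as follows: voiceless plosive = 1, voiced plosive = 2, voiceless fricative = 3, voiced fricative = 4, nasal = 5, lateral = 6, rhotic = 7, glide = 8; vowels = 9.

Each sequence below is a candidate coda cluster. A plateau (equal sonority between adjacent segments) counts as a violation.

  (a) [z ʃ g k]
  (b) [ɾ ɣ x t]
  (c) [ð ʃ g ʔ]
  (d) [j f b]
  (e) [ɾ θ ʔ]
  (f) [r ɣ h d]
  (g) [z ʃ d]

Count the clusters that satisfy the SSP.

7

(a) [z ʃ g k]: profile 4-3-2-1 — obeys.
(b) [ɾ ɣ x t]: profile 7-4-3-1 — obeys.
(c) [ð ʃ g ʔ]: profile 4-3-2-1 — obeys.
(d) [j f b]: profile 8-3-2 — obeys.
(e) [ɾ θ ʔ]: profile 7-3-1 — obeys.
(f) [r ɣ h d]: profile 7-4-3-2 — obeys.
(g) [z ʃ d]: profile 4-3-2 — obeys.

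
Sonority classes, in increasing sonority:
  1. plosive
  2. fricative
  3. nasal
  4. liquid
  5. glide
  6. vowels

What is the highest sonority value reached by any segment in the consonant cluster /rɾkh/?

/r/: liquid = 4.
/ɾ/: liquid = 4.
/k/: plosive = 1.
/h/: fricative = 2.
The maximum is 4.

4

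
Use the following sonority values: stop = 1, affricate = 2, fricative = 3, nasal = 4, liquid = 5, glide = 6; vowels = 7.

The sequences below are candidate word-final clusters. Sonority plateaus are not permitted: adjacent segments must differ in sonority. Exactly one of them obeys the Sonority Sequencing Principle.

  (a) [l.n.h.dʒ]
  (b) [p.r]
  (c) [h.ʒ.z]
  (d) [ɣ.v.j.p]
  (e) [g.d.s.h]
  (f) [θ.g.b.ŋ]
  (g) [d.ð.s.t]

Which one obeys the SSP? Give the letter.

(a) sonority 5-4-3-2: well-formed.
(b) sonority 1-5: ill-formed.
(c) sonority 3-3-3: ill-formed.
(d) sonority 3-3-6-1: ill-formed.
(e) sonority 1-1-3-3: ill-formed.
(f) sonority 3-1-1-4: ill-formed.
(g) sonority 1-3-3-1: ill-formed.

a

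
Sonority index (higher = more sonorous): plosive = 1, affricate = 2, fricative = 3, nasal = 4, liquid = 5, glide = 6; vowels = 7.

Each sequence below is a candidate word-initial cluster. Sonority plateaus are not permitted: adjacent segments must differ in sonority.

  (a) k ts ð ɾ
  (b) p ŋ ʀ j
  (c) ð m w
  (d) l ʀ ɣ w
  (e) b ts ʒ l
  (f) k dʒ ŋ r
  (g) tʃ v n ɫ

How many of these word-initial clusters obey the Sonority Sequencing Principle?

6

(a) k ts ð ɾ: profile 1-2-3-5 — obeys.
(b) p ŋ ʀ j: profile 1-4-5-6 — obeys.
(c) ð m w: profile 3-4-6 — obeys.
(d) l ʀ ɣ w: profile 5-5-3-6 — violates.
(e) b ts ʒ l: profile 1-2-3-5 — obeys.
(f) k dʒ ŋ r: profile 1-2-4-5 — obeys.
(g) tʃ v n ɫ: profile 2-3-4-5 — obeys.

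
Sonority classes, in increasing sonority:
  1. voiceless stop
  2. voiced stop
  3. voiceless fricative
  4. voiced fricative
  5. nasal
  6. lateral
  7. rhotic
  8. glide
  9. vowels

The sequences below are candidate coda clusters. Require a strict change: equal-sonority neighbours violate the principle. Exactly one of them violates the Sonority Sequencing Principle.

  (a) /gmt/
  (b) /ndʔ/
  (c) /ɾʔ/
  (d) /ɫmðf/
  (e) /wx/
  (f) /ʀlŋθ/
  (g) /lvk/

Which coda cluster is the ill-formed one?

(a) /gmt/: profile 2-5-1 — violates.
(b) /ndʔ/: profile 5-2-1 — obeys.
(c) /ɾʔ/: profile 7-1 — obeys.
(d) /ɫmðf/: profile 6-5-4-3 — obeys.
(e) /wx/: profile 8-3 — obeys.
(f) /ʀlŋθ/: profile 7-6-5-3 — obeys.
(g) /lvk/: profile 6-4-1 — obeys.

a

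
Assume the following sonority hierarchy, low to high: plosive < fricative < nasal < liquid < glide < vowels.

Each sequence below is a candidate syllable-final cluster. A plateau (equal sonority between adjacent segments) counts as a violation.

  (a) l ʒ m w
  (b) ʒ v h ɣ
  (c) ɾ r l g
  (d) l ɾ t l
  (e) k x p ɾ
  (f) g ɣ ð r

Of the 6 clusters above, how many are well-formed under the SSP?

(a) 4-2-3-5 → violates
(b) 2-2-2-2 → violates
(c) 4-4-4-1 → violates
(d) 4-4-1-4 → violates
(e) 1-2-1-4 → violates
(f) 1-2-2-4 → violates

0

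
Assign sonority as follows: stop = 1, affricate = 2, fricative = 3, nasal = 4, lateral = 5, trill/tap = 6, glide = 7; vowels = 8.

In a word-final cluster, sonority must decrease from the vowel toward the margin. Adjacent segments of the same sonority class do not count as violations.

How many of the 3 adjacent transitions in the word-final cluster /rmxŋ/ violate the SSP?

1

/r/: trill/tap = 6.
/m/: nasal = 4.
/x/: fricative = 3.
/ŋ/: nasal = 4.
/r/→/m/: 6→4 (falls) — ok.
/m/→/x/: 4→3 (falls) — ok.
/x/→/ŋ/: 3→4 (does not fall) — violation.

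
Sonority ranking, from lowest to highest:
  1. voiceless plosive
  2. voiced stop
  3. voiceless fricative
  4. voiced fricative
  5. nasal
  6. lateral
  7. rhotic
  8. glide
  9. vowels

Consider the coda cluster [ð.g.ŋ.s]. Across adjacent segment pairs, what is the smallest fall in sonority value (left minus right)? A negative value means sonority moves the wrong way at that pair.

/ð/: voiced fricative = 4.
/g/: voiced stop = 2.
/ŋ/: nasal = 5.
/s/: voiceless fricative = 3.
/ð/→/g/: change +2.
/g/→/ŋ/: change -3.
/ŋ/→/s/: change +2.
Minimum = -3.

-3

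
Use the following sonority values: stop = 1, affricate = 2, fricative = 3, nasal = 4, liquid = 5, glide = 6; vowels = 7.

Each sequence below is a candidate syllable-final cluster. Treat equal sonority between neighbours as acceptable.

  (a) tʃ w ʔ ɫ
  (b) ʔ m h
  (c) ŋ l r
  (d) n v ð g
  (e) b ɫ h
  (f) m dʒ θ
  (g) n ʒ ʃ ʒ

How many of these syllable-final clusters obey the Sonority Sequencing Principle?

(a) tʃ w ʔ ɫ: profile 2-6-1-5 — violates.
(b) ʔ m h: profile 1-4-3 — violates.
(c) ŋ l r: profile 4-5-5 — violates.
(d) n v ð g: profile 4-3-3-1 — obeys.
(e) b ɫ h: profile 1-5-3 — violates.
(f) m dʒ θ: profile 4-2-3 — violates.
(g) n ʒ ʃ ʒ: profile 4-3-3-3 — obeys.

2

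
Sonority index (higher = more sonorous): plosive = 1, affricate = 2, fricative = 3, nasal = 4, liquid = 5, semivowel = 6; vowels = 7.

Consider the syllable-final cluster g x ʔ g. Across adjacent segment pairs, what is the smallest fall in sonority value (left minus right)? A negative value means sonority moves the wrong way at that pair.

/g/ is a plosive (sonority 1).
/x/ is a fricative (sonority 3).
/ʔ/ is a plosive (sonority 1).
/g/ is a plosive (sonority 1).
/g/→/x/: change -2.
/x/→/ʔ/: change +2.
/ʔ/→/g/: change +0.
Minimum = -2.

-2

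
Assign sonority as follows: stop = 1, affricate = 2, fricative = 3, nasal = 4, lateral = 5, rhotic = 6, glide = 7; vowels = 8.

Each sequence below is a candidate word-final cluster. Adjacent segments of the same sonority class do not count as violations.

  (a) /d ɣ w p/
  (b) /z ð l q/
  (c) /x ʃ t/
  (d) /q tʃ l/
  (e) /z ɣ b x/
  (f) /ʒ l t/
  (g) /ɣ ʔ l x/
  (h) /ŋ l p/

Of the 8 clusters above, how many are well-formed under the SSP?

(a) /d ɣ w p/: profile 1-3-7-1 — violates.
(b) /z ð l q/: profile 3-3-5-1 — violates.
(c) /x ʃ t/: profile 3-3-1 — obeys.
(d) /q tʃ l/: profile 1-2-5 — violates.
(e) /z ɣ b x/: profile 3-3-1-3 — violates.
(f) /ʒ l t/: profile 3-5-1 — violates.
(g) /ɣ ʔ l x/: profile 3-1-5-3 — violates.
(h) /ŋ l p/: profile 4-5-1 — violates.

1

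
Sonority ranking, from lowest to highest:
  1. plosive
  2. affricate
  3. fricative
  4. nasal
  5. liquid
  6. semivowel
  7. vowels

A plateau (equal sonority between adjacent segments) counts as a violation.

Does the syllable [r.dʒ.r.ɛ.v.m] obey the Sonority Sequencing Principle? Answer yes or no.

Onset: /r/ is a liquid (sonority 5), /dʒ/ is an affricate (sonority 2), /r/ is a liquid (sonority 5); then the nucleus /ɛ/ (sonority 7).
Onset profile 5-2-5-7 — does not strictly rise throughout.
Coda: /v/ is a fricative (sonority 3), /m/ is a nasal (sonority 4).
Coda profile 7-3-4 — does not strictly fall throughout.

no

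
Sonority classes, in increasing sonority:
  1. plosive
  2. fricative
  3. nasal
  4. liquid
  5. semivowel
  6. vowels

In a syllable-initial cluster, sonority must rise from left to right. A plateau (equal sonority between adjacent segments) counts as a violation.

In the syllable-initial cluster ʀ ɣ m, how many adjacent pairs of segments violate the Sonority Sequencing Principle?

/ʀ/ — liquid, sonority 4.
/ɣ/ — fricative, sonority 2.
/m/ — nasal, sonority 3.
/ʀ/→/ɣ/: 4→2 (does not rise) — violation.
/ɣ/→/m/: 2→3 (rises) — ok.

1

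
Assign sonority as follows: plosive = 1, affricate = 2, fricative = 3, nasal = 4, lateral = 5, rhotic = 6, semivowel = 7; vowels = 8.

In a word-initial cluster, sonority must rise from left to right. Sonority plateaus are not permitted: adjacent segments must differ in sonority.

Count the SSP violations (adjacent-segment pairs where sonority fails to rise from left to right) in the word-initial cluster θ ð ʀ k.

/θ/ — fricative, sonority 3.
/ð/ — fricative, sonority 3.
/ʀ/ — rhotic, sonority 6.
/k/ — plosive, sonority 1.
/θ/→/ð/: 3→3 (plateau) — violation.
/ð/→/ʀ/: 3→6 (rises) — ok.
/ʀ/→/k/: 6→1 (does not rise) — violation.

2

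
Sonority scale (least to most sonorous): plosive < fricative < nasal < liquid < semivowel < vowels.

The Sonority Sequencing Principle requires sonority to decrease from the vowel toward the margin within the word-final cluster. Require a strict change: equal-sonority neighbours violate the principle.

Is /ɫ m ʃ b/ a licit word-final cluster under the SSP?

yes

/ɫ/: liquid = 4.
/m/: nasal = 3.
/ʃ/: fricative = 2.
/b/: plosive = 1.
The profile 4-3-2-1 strictly falls, so the word-final cluster satisfies the SSP.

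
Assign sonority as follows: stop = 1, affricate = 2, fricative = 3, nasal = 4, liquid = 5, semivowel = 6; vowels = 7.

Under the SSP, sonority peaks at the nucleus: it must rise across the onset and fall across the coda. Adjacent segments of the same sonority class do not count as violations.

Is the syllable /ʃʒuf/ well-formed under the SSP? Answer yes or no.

Onset: /ʃ/ is a fricative (sonority 3), /ʒ/ is a fricative (sonority 3); then the nucleus /u/ (sonority 7).
Onset profile 3-3-7 — rises to the nucleus.
Coda: /f/ is a fricative (sonority 3).
Coda profile 7-3 — falls from the nucleus.

yes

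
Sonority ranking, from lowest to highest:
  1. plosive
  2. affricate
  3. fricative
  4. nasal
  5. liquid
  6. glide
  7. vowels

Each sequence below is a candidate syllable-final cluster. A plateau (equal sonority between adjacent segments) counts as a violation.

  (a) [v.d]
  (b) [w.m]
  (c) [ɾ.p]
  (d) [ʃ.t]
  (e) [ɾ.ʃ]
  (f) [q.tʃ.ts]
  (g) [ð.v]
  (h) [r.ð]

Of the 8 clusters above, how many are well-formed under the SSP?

(a) 3-1 → obeys
(b) 6-4 → obeys
(c) 5-1 → obeys
(d) 3-1 → obeys
(e) 5-3 → obeys
(f) 1-2-2 → violates
(g) 3-3 → violates
(h) 5-3 → obeys

6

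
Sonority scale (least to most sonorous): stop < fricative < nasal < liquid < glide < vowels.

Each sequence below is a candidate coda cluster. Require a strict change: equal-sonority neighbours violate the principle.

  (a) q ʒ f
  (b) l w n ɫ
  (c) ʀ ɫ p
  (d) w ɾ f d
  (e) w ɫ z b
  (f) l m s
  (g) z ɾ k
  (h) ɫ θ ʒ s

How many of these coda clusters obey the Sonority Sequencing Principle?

3

(a) 1-2-2 → violates
(b) 4-5-3-4 → violates
(c) 4-4-1 → violates
(d) 5-4-2-1 → obeys
(e) 5-4-2-1 → obeys
(f) 4-3-2 → obeys
(g) 2-4-1 → violates
(h) 4-2-2-2 → violates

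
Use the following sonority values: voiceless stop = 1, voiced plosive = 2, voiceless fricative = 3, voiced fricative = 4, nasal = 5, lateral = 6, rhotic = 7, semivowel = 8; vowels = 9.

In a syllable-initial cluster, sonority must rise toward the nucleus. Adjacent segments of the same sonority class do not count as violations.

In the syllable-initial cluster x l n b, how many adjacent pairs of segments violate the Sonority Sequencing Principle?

/x/ is a voiceless fricative (sonority 3).
/l/ is a lateral (sonority 6).
/n/ is a nasal (sonority 5).
/b/ is a voiced plosive (sonority 2).
/x/→/l/: 3→6 (rises) — ok.
/l/→/n/: 6→5 (does not rise) — violation.
/n/→/b/: 5→2 (does not rise) — violation.

2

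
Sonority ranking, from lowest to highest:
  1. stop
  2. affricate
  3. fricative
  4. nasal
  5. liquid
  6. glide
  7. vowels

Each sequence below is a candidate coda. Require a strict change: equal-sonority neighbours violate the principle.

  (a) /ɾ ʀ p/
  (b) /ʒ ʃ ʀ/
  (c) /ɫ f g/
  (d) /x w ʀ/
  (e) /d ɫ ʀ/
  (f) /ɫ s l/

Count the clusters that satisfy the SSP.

(a) sonority 5-5-1: ill-formed.
(b) sonority 3-3-5: ill-formed.
(c) sonority 5-3-1: well-formed.
(d) sonority 3-6-5: ill-formed.
(e) sonority 1-5-5: ill-formed.
(f) sonority 5-3-5: ill-formed.

1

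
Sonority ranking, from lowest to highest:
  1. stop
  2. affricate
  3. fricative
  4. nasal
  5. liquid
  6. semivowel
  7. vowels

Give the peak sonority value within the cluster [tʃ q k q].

2

/tʃ/ is an affricate (sonority 2).
/q/ is a stop (sonority 1).
/k/ is a stop (sonority 1).
/q/ is a stop (sonority 1).
The maximum is 2.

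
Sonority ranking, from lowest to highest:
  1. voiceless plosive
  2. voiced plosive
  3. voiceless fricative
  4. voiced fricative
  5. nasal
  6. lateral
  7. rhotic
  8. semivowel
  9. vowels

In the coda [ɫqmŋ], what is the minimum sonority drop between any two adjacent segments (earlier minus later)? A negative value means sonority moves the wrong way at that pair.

-4

/ɫ/ is a lateral (sonority 6).
/q/ is a voiceless plosive (sonority 1).
/m/ is a nasal (sonority 5).
/ŋ/ is a nasal (sonority 5).
/ɫ/→/q/: change +5.
/q/→/m/: change -4.
/m/→/ŋ/: change +0.
Minimum = -4.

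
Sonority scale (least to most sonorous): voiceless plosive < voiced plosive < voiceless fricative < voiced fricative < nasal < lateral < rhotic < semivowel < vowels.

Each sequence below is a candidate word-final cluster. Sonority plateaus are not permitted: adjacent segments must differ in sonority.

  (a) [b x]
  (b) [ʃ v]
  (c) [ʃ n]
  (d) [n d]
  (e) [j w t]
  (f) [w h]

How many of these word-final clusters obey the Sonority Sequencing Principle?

(a) 2-3 → violates
(b) 3-4 → violates
(c) 3-5 → violates
(d) 5-2 → obeys
(e) 8-8-1 → violates
(f) 8-3 → obeys

2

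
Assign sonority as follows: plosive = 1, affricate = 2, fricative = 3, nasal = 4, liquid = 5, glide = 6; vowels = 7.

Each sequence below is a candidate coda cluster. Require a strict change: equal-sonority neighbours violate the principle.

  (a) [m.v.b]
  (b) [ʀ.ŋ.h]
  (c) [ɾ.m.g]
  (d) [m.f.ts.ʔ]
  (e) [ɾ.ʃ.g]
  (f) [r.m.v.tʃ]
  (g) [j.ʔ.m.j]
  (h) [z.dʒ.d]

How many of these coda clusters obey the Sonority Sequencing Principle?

(a) 4-3-1 → obeys
(b) 5-4-3 → obeys
(c) 5-4-1 → obeys
(d) 4-3-2-1 → obeys
(e) 5-3-1 → obeys
(f) 5-4-3-2 → obeys
(g) 6-1-4-6 → violates
(h) 3-2-1 → obeys

7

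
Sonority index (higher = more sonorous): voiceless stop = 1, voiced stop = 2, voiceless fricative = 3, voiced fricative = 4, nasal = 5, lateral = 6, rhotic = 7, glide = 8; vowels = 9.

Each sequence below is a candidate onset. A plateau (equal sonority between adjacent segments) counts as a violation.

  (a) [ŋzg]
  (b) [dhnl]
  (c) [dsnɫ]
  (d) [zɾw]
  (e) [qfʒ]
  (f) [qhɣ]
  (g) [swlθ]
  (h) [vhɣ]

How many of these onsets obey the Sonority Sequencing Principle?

5

(a) 5-4-2 → violates
(b) 2-3-5-6 → obeys
(c) 2-3-5-6 → obeys
(d) 4-7-8 → obeys
(e) 1-3-4 → obeys
(f) 1-3-4 → obeys
(g) 3-8-6-3 → violates
(h) 4-3-4 → violates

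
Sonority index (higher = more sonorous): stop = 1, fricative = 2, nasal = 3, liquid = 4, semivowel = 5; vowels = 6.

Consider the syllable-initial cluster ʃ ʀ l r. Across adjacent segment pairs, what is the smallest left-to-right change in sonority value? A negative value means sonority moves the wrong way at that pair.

0

/ʃ/ is a fricative (sonority 2).
/ʀ/ is a liquid (sonority 4).
/l/ is a liquid (sonority 4).
/r/ is a liquid (sonority 4).
/ʃ/→/ʀ/: change +2.
/ʀ/→/l/: change +0.
/l/→/r/: change +0.
Minimum = 0.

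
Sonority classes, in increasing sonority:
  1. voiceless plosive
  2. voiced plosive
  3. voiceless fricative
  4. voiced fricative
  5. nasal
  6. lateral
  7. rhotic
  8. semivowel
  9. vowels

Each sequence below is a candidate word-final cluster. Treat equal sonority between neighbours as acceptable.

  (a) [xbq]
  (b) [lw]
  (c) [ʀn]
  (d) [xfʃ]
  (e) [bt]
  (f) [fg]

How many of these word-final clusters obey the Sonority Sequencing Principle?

5

(a) sonority 3-2-1: well-formed.
(b) sonority 6-8: ill-formed.
(c) sonority 7-5: well-formed.
(d) sonority 3-3-3: well-formed.
(e) sonority 2-1: well-formed.
(f) sonority 3-2: well-formed.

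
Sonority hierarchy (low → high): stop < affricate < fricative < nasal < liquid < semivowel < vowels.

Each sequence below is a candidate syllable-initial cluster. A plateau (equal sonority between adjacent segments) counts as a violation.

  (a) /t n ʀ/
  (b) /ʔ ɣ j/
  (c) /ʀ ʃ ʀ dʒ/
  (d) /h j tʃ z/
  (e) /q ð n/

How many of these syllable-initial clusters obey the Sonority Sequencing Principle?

3

(a) 1-4-5 → obeys
(b) 1-3-6 → obeys
(c) 5-3-5-2 → violates
(d) 3-6-2-3 → violates
(e) 1-3-4 → obeys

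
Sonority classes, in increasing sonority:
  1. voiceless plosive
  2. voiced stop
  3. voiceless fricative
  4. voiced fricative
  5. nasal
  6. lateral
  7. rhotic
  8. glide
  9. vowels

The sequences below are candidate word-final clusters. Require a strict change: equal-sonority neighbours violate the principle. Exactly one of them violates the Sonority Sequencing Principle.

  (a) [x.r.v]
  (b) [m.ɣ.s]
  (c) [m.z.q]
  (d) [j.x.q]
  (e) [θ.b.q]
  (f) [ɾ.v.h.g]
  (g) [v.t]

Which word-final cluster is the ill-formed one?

a

(a) [x.r.v]: profile 3-7-4 — violates.
(b) [m.ɣ.s]: profile 5-4-3 — obeys.
(c) [m.z.q]: profile 5-4-1 — obeys.
(d) [j.x.q]: profile 8-3-1 — obeys.
(e) [θ.b.q]: profile 3-2-1 — obeys.
(f) [ɾ.v.h.g]: profile 7-4-3-2 — obeys.
(g) [v.t]: profile 4-1 — obeys.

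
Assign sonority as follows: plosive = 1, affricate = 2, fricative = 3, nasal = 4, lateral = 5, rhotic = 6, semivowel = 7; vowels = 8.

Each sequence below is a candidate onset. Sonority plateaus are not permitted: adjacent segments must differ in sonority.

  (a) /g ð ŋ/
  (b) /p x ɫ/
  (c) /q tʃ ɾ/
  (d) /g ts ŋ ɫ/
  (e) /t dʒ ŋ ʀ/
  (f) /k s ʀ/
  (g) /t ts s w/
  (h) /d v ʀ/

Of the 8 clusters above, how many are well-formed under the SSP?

8

(a) 1-3-4 → obeys
(b) 1-3-5 → obeys
(c) 1-2-6 → obeys
(d) 1-2-4-5 → obeys
(e) 1-2-4-6 → obeys
(f) 1-3-6 → obeys
(g) 1-2-3-7 → obeys
(h) 1-3-6 → obeys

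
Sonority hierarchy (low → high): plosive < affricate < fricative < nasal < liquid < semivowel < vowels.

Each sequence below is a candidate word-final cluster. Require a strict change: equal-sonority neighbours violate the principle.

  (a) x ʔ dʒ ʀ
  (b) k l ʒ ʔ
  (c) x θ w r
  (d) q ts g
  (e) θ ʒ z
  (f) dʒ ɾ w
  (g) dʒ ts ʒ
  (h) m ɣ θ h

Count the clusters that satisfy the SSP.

0

(a) sonority 3-1-2-5: ill-formed.
(b) sonority 1-5-3-1: ill-formed.
(c) sonority 3-3-6-5: ill-formed.
(d) sonority 1-2-1: ill-formed.
(e) sonority 3-3-3: ill-formed.
(f) sonority 2-5-6: ill-formed.
(g) sonority 2-2-3: ill-formed.
(h) sonority 4-3-3-3: ill-formed.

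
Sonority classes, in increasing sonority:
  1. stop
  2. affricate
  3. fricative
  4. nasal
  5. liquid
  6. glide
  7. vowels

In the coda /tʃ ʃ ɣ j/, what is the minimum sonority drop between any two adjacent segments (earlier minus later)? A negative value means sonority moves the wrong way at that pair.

-3

/tʃ/ is an affricate (sonority 2).
/ʃ/ is a fricative (sonority 3).
/ɣ/ is a fricative (sonority 3).
/j/ is a glide (sonority 6).
/tʃ/→/ʃ/: change -1.
/ʃ/→/ɣ/: change +0.
/ɣ/→/j/: change -3.
Minimum = -3.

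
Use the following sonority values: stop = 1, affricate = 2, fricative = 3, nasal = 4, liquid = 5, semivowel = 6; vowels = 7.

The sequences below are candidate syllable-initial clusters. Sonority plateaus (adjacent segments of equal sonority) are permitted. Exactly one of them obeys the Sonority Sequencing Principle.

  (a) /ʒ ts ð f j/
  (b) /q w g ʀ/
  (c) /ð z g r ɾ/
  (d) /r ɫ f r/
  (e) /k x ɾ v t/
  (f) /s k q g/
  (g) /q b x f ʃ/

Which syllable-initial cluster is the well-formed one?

(a) 3-2-3-3-6 → violates
(b) 1-6-1-5 → violates
(c) 3-3-1-5-5 → violates
(d) 5-5-3-5 → violates
(e) 1-3-5-3-1 → violates
(f) 3-1-1-1 → violates
(g) 1-1-3-3-3 → obeys

g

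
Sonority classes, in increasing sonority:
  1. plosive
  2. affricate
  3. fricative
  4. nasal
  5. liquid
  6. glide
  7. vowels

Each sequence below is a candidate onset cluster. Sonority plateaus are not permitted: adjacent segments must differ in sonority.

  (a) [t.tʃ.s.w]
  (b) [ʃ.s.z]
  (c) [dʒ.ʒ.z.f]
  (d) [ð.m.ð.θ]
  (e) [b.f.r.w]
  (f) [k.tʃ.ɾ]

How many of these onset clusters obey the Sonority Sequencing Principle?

3

(a) sonority 1-2-3-6: well-formed.
(b) sonority 3-3-3: ill-formed.
(c) sonority 2-3-3-3: ill-formed.
(d) sonority 3-4-3-3: ill-formed.
(e) sonority 1-3-5-6: well-formed.
(f) sonority 1-2-5: well-formed.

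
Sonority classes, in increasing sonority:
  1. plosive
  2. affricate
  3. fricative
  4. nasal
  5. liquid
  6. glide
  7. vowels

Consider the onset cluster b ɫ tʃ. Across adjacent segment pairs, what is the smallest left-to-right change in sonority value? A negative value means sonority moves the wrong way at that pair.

-3

/b/ — plosive, sonority 1.
/ɫ/ — liquid, sonority 5.
/tʃ/ — affricate, sonority 2.
/b/→/ɫ/: change +4.
/ɫ/→/tʃ/: change -3.
Minimum = -3.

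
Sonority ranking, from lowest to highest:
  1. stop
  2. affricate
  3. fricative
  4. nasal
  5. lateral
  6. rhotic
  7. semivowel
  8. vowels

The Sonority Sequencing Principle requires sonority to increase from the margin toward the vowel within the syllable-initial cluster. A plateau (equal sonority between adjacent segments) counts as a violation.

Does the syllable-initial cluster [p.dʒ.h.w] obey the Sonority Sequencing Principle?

yes

/p/ is a stop (sonority 1).
/dʒ/ is an affricate (sonority 2).
/h/ is a fricative (sonority 3).
/w/ is a semivowel (sonority 7).
The profile 1-2-3-7 strictly rises, so the syllable-initial cluster satisfies the SSP.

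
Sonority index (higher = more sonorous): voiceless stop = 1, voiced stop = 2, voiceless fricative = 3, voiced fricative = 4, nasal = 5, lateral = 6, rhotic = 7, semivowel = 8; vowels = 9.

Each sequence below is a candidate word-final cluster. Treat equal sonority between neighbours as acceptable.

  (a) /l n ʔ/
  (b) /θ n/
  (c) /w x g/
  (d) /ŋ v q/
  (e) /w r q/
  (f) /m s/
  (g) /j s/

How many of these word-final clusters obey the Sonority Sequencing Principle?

6

(a) 6-5-1 → obeys
(b) 3-5 → violates
(c) 8-3-2 → obeys
(d) 5-4-1 → obeys
(e) 8-7-1 → obeys
(f) 5-3 → obeys
(g) 8-3 → obeys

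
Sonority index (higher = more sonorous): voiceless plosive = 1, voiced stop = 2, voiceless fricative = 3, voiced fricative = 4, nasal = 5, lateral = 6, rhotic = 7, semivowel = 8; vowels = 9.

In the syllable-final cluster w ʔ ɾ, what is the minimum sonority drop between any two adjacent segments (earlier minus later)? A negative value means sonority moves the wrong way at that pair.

-6

/w/ — semivowel, sonority 8.
/ʔ/ — voiceless plosive, sonority 1.
/ɾ/ — rhotic, sonority 7.
/w/→/ʔ/: change +7.
/ʔ/→/ɾ/: change -6.
Minimum = -6.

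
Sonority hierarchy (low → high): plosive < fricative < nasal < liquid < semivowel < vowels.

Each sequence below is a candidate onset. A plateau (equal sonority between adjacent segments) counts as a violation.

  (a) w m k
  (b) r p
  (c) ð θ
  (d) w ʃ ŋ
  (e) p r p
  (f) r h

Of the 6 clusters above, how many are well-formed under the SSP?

(a) 5-3-1 → violates
(b) 4-1 → violates
(c) 2-2 → violates
(d) 5-2-3 → violates
(e) 1-4-1 → violates
(f) 4-2 → violates

0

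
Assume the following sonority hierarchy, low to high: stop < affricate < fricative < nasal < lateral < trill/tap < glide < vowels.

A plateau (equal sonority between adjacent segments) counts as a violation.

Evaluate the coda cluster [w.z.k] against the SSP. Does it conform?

/w/: glide = 7.
/z/: fricative = 3.
/k/: stop = 1.
The profile 7-3-1 strictly falls, so the coda cluster satisfies the SSP.

yes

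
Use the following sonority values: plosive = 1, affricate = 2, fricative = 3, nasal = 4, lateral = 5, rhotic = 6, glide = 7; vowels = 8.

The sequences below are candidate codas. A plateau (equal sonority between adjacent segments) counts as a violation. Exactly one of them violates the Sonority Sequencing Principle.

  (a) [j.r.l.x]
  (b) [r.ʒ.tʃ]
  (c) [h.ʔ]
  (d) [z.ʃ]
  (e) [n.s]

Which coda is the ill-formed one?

d

(a) [j.r.l.x]: profile 7-6-5-3 — obeys.
(b) [r.ʒ.tʃ]: profile 6-3-2 — obeys.
(c) [h.ʔ]: profile 3-1 — obeys.
(d) [z.ʃ]: profile 3-3 — violates.
(e) [n.s]: profile 4-3 — obeys.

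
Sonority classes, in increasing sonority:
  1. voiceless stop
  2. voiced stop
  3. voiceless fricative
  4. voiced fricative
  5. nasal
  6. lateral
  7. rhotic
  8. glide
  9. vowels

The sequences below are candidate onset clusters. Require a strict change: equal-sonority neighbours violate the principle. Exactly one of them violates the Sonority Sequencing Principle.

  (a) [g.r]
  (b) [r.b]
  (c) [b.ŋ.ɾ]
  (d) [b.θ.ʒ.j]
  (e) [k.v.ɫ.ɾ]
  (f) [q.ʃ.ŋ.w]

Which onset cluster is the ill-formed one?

(a) [g.r]: profile 2-7 — obeys.
(b) [r.b]: profile 7-2 — violates.
(c) [b.ŋ.ɾ]: profile 2-5-7 — obeys.
(d) [b.θ.ʒ.j]: profile 2-3-4-8 — obeys.
(e) [k.v.ɫ.ɾ]: profile 1-4-6-7 — obeys.
(f) [q.ʃ.ŋ.w]: profile 1-3-5-8 — obeys.

b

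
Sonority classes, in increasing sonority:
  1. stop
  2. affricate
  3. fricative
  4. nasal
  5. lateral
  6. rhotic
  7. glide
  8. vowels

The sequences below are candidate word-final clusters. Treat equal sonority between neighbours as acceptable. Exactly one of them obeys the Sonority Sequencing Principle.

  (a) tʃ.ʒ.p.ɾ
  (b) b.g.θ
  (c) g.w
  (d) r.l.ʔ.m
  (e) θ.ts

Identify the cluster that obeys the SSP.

e

(a) 2-3-1-6 → violates
(b) 1-1-3 → violates
(c) 1-7 → violates
(d) 6-5-1-4 → violates
(e) 3-2 → obeys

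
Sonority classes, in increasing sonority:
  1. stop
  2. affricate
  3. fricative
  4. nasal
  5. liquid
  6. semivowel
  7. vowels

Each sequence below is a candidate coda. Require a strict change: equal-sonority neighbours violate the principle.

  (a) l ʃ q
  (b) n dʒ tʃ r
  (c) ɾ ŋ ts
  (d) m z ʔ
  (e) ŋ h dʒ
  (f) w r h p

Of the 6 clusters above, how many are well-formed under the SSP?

5

(a) sonority 5-3-1: well-formed.
(b) sonority 4-2-2-5: ill-formed.
(c) sonority 5-4-2: well-formed.
(d) sonority 4-3-1: well-formed.
(e) sonority 4-3-2: well-formed.
(f) sonority 6-5-3-1: well-formed.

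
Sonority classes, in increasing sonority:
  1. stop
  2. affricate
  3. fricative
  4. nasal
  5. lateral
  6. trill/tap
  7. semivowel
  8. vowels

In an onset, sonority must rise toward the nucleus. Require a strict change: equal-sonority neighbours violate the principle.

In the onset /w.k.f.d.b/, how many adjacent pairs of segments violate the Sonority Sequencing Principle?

3

/w/: semivowel = 7.
/k/: stop = 1.
/f/: fricative = 3.
/d/: stop = 1.
/b/: stop = 1.
/w/→/k/: 7→1 (does not rise) — violation.
/k/→/f/: 1→3 (rises) — ok.
/f/→/d/: 3→1 (does not rise) — violation.
/d/→/b/: 1→1 (plateau) — violation.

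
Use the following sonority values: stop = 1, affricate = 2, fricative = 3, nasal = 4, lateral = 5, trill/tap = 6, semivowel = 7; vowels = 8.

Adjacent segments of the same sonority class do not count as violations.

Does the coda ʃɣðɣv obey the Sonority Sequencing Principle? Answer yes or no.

yes

/ʃ/ is a fricative (sonority 3).
/ɣ/ is a fricative (sonority 3).
/ð/ is a fricative (sonority 3).
/ɣ/ is a fricative (sonority 3).
/v/ is a fricative (sonority 3).
The profile 3-3-3-3-3 is non-increasing (plateaus allowed), so the coda satisfies the SSP.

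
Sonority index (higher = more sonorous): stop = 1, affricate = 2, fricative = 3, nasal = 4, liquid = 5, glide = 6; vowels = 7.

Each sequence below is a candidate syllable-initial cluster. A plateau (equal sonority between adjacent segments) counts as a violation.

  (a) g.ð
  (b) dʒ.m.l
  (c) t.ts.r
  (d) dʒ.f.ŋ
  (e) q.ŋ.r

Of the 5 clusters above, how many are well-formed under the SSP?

5

(a) sonority 1-3: well-formed.
(b) sonority 2-4-5: well-formed.
(c) sonority 1-2-5: well-formed.
(d) sonority 2-3-4: well-formed.
(e) sonority 1-4-5: well-formed.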